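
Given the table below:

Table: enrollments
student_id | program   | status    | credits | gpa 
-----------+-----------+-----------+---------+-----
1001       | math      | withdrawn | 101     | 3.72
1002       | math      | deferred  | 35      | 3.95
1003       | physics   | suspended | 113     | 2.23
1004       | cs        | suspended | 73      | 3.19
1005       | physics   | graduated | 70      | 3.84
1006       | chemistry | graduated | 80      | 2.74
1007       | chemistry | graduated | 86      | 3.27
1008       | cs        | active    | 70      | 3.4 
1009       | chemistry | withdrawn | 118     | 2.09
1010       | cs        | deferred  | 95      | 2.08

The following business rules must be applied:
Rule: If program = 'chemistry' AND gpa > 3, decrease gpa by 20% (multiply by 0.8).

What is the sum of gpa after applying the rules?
29.86

Step 1: Find records where program = 'chemistry' AND gpa > 3
Step 2: 1 records match, summing to 3.27
Step 3: After multiplier: 3.27 × 0.8 = 2.62
Step 4: Unaffected records sum: 27.24
Step 5: Final sum = 2.62 + 27.24 = 29.86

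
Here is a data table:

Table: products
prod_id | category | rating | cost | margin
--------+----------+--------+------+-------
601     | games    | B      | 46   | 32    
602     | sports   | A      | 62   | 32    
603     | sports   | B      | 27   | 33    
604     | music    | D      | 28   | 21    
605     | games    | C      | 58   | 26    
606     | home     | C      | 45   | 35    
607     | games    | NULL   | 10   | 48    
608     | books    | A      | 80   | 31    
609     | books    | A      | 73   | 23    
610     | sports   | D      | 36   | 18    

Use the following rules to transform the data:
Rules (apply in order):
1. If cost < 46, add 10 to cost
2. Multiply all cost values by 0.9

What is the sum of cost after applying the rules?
463.5

Step 1: Apply Rule 1 - Add 10 to records with cost < 46
  - 5 records affected: 146 + (5 × 10) = 196
  - Unaffected records: 319
  - Sum after Rule 1: 515
Step 2: Apply Rule 2 - Multiply all by 0.9
  - 515 × 0.9 = 463.5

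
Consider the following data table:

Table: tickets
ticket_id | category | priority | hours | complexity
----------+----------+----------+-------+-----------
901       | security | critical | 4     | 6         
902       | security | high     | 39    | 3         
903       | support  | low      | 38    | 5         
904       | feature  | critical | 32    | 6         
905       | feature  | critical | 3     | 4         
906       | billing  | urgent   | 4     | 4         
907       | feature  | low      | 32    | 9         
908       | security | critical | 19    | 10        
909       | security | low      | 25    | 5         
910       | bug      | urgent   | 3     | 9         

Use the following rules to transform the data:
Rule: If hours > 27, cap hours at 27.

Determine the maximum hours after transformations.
27

Step 1: Original maximum hours = 39
Step 2: Apply cap at 27
Step 3: 4 records had hours > 27 and were capped
Step 4: Maximum after transformation = 27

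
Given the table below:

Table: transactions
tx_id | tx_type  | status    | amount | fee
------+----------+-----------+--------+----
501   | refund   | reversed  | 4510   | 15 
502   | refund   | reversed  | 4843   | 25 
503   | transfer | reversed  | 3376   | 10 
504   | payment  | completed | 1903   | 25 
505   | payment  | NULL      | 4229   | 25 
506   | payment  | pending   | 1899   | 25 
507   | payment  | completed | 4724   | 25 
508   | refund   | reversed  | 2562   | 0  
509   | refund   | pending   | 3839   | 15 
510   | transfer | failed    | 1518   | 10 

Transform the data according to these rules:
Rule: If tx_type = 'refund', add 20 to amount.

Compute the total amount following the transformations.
33483

Step 1: Count records where tx_type = 'refund': 4
Step 2: Total bonus added: 4 × 20 = 80
Step 3: Original sum of amount: 33403
Step 4: Final sum = 33403 + 80 = 33483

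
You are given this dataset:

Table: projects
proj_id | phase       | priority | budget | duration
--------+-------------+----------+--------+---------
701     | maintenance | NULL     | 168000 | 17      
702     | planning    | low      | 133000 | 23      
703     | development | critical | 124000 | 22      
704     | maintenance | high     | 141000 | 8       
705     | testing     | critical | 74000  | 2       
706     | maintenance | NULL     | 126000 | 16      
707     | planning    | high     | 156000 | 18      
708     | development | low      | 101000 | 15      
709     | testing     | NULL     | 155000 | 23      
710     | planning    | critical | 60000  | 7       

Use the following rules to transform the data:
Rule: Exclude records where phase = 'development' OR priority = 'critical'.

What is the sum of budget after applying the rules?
879000

Step 1: Find records where phase = 'development' OR priority = 'critical'
Step 2: 4 records match, summing to 359000
Step 3: Original sum: 1238000
Step 4: Remaining sum = 1238000 - 359000 = 879000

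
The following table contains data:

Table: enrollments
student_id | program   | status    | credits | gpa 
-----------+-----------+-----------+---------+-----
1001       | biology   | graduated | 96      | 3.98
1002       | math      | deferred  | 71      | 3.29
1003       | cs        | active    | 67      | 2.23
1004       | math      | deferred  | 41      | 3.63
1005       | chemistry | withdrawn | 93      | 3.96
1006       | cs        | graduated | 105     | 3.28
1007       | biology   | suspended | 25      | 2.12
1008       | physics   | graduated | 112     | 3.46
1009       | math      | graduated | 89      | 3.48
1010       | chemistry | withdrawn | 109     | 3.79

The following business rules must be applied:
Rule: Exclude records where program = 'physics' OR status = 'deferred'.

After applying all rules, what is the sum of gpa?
22.84

Step 1: Find records where program = 'physics' OR status = 'deferred'
Step 2: 3 records match, summing to 10.38
Step 3: Original sum: 33.22
Step 4: Remaining sum = 33.22 - 10.38 = 22.84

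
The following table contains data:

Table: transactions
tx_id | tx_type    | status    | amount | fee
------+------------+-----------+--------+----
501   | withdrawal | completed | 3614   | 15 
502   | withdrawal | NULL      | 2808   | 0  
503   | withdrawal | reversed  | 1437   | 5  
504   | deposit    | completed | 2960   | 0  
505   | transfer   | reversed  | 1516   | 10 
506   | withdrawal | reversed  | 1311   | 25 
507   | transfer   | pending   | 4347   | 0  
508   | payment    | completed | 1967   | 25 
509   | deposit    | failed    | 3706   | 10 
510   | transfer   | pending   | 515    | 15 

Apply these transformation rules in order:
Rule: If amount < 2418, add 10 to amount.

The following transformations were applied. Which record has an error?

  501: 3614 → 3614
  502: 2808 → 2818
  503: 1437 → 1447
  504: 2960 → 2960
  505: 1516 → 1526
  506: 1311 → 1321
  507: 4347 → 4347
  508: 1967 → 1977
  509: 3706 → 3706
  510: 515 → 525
Record 502 has an error. The correct transformed value should be 2808, not 2818.

Step 1: Check each record against the rule
Step 2: Record 502 has amount = 2808
Step 3: Since 2808 >= 2418, the bonus should not have been applied
Step 4: Correct value = 2808, but claimed value = 2818
Conclusion: Record 502 has the error.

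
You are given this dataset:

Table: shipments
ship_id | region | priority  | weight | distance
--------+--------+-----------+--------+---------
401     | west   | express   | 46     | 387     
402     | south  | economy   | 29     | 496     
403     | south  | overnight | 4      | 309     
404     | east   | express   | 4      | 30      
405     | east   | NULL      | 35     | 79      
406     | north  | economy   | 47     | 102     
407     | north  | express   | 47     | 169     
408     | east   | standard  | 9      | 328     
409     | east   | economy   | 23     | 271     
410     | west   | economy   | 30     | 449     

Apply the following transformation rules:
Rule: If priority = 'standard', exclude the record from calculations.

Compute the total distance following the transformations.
2292

Step 1: Identify records where priority = 'standard'
Step 2: The excluded records sum to 328
Step 3: Original total distance = 2620
Step 4: Remaining total = 2620 - 328 = 2292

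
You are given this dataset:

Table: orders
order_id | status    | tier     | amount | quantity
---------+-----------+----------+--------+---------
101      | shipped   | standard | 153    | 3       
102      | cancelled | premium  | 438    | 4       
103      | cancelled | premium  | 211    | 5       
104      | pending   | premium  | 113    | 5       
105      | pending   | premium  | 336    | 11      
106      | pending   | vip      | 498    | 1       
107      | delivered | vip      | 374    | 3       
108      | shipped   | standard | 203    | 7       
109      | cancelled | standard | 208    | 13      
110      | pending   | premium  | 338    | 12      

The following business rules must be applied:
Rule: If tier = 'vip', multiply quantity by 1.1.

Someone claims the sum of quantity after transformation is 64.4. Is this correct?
Yes, the result is correct.

Step 1: Calculate the correct sum after transformation
Step 2: Apply multiplier 1.1 to records where tier = 'vip'
Step 3: Correct result = 64.4
Step 4: Claimed result = 64.4
Step 5: 64.4 = 64.4 ✓
Conclusion: The claimed result is correct.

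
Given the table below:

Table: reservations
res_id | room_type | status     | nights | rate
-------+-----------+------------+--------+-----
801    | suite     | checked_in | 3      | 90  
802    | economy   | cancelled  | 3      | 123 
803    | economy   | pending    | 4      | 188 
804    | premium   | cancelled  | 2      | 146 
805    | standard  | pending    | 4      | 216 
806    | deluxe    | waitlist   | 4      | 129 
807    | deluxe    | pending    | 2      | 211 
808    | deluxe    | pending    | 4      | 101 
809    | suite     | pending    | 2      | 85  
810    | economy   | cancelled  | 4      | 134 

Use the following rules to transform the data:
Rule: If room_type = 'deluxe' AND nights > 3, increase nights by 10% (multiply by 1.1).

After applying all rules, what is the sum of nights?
32.8

Step 1: Find records where room_type = 'deluxe' AND nights > 3
Step 2: 2 records match, summing to 8
Step 3: After multiplier: 8 × 1.1 = 8.8
Step 4: Unaffected records sum: 24
Step 5: Final sum = 8.8 + 24 = 32.8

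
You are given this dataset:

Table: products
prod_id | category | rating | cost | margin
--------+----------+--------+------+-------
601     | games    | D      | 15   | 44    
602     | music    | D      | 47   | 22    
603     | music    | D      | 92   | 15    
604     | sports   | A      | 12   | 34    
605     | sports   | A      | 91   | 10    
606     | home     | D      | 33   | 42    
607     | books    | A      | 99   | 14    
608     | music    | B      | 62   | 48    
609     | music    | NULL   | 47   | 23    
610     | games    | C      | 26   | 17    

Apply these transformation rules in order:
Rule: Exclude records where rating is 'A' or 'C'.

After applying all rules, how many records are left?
6

Step 1: Count records to exclude
  - 3 (A) + 1 (C) = 4 records
Step 2: Total records: 10
Step 3: Remaining = 10 - 4 = 6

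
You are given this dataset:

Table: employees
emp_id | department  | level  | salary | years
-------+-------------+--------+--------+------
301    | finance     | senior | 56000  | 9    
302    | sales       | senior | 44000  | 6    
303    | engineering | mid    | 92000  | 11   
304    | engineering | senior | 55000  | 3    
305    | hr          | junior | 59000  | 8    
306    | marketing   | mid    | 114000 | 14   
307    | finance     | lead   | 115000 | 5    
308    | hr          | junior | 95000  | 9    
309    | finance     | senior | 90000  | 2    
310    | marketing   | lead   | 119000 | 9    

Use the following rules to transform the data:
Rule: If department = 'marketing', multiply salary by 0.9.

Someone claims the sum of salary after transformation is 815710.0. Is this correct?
No, the correct result is 815700.0.

Step 1: Calculate the correct sum after transformation
Step 2: Apply multiplier 0.9 to records where department = 'marketing'
Step 3: Correct result = 815700.0
Step 4: Claimed result = 815710.0
Step 5: 815700.0 ≠ 815710.0
Conclusion: The claimed result is incorrect. The correct answer is 815700.0.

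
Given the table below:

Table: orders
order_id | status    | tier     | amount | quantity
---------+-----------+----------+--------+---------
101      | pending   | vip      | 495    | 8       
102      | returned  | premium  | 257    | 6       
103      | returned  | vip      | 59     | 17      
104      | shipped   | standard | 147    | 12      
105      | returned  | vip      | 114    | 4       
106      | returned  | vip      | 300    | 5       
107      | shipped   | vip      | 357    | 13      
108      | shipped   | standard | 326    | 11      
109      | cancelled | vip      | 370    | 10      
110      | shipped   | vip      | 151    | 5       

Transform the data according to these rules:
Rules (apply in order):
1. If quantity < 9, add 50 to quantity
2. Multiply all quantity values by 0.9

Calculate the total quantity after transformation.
306.9

Step 1: Apply Rule 1 - Add 50 to records with quantity < 9
  - 5 records affected: 28 + (5 × 50) = 278
  - Unaffected records: 63
  - Sum after Rule 1: 341
Step 2: Apply Rule 2 - Multiply all by 0.9
  - 341 × 0.9 = 306.9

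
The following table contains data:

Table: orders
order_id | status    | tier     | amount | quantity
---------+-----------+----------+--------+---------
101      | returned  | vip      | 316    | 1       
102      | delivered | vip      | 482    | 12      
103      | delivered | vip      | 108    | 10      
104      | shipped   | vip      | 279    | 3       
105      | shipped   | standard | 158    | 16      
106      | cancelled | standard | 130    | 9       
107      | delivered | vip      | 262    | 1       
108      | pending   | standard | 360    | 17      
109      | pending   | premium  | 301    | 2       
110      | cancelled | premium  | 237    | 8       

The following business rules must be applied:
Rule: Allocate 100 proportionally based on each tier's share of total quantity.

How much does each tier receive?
premium: 12.66, standard: 53.16, vip: 34.18

Step 1: Calculate total quantity = 79
Step 2: Calculate each tier's proportion:
  premium: 10/79 = 12.66% → 12.66
  standard: 42/79 = 53.16% → 53.16
  vip: 27/79 = 34.18% → 34.18
Step 3: Verify: sum of allocations ≈ 100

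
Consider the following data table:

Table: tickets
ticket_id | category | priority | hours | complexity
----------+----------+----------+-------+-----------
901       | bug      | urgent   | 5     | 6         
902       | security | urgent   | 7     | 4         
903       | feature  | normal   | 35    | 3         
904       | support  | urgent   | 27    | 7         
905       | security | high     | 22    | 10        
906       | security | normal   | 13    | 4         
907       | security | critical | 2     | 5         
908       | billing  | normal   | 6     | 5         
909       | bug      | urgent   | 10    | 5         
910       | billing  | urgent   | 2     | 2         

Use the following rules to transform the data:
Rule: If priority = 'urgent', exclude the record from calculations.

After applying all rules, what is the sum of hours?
78

Step 1: Identify records where priority = 'urgent'
Step 2: The excluded records sum to 51
Step 3: Original total hours = 129
Step 4: Remaining total = 129 - 51 = 78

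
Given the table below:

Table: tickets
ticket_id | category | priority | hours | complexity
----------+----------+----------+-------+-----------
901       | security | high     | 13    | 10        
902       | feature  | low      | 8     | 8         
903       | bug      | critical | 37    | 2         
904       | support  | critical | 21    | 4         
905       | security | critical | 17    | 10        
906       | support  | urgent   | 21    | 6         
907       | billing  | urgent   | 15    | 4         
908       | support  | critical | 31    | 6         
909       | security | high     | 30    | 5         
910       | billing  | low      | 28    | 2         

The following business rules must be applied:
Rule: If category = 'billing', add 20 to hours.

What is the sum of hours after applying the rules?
261

Step 1: Count records where category = 'billing': 2
Step 2: Total bonus added: 2 × 20 = 40
Step 3: Original sum of hours: 221
Step 4: Final sum = 221 + 40 = 261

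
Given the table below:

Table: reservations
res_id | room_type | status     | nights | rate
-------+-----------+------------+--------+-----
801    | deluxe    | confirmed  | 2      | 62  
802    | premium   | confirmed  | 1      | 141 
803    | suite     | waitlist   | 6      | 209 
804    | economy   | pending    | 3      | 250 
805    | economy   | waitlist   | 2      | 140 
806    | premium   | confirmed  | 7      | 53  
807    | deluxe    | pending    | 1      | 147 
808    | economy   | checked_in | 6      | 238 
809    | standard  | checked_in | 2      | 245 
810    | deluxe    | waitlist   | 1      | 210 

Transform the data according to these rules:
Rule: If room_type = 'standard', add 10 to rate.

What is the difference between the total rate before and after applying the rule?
10

Step 1: Original sum of rate = 1695
Step 2: 1 records have room_type = 'standard'
Step 3: Each affected record changes by 10
Step 4: Total change = 1 × 10 = 10
Step 5: New sum = 1695 + 10 = 1705
Step 6: Difference = |1705 - 1695| = 10
        (Sum increased by 10)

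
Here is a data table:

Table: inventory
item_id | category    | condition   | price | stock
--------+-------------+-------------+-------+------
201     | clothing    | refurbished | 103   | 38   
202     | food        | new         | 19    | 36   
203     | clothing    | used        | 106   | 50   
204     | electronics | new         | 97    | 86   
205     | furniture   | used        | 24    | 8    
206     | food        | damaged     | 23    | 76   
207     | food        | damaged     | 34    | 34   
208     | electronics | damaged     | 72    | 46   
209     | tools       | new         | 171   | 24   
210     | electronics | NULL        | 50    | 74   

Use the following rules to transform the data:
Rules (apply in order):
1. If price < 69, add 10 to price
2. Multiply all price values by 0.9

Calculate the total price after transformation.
674.1

Step 1: Apply Rule 1 - Add 10 to records with price < 69
  - 5 records affected: 150 + (5 × 10) = 200
  - Unaffected records: 549
  - Sum after Rule 1: 749
Step 2: Apply Rule 2 - Multiply all by 0.9
  - 749 × 0.9 = 674.1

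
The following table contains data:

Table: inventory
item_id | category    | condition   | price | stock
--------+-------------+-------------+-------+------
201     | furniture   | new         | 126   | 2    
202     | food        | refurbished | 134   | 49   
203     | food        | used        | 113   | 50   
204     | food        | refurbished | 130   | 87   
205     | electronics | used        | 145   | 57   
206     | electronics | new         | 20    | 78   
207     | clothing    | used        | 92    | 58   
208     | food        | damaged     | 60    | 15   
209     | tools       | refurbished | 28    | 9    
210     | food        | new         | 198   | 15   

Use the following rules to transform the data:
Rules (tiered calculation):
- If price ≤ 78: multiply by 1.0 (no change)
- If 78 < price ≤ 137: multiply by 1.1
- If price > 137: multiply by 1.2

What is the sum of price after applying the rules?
1174.1

Step 1: Tier 1 (price ≤ 78): 3 records, sum = 108 × 1.0 = 108.0
Step 2: Tier 2 (78 < price ≤ 137): 5 records, sum = 595 × 1.1 = 654.5
Step 3: Tier 3 (price > 137): 2 records, sum = 343 × 1.2 = 411.6
Step 4: Final sum = 108.0 + 654.5 + 411.6 = 1174.1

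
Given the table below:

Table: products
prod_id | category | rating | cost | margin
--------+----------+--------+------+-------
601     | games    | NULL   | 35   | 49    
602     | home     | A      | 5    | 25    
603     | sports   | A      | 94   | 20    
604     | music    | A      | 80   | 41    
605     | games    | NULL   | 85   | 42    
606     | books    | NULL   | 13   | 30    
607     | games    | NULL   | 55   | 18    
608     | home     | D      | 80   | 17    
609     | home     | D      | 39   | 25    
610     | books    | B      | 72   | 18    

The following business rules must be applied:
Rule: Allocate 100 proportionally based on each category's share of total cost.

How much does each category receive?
books: 15.23, games: 31.36, home: 22.22, music: 14.34, sports: 16.85

Step 1: Calculate total cost = 558
Step 2: Calculate each category's proportion:
  books: 85/558 = 15.23% → 15.23
  games: 175/558 = 31.36% → 31.36
  home: 124/558 = 22.22% → 22.22
  music: 80/558 = 14.34% → 14.34
  sports: 94/558 = 16.85% → 16.85
Step 3: Verify: sum of allocations ≈ 100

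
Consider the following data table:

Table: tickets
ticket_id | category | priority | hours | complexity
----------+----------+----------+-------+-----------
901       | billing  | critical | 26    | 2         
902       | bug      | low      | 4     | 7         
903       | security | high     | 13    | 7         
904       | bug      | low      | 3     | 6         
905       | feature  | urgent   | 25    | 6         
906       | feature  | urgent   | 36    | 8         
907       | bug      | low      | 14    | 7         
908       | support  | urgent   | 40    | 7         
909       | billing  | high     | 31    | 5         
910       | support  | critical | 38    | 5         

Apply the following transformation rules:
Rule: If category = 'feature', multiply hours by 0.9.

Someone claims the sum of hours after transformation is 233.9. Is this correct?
No, the correct result is 223.9.

Step 1: Calculate the correct sum after transformation
Step 2: Apply multiplier 0.9 to records where category = 'feature'
Step 3: Correct result = 223.9
Step 4: Claimed result = 233.9
Step 5: 223.9 ≠ 233.9
Conclusion: The claimed result is incorrect. The correct answer is 223.9.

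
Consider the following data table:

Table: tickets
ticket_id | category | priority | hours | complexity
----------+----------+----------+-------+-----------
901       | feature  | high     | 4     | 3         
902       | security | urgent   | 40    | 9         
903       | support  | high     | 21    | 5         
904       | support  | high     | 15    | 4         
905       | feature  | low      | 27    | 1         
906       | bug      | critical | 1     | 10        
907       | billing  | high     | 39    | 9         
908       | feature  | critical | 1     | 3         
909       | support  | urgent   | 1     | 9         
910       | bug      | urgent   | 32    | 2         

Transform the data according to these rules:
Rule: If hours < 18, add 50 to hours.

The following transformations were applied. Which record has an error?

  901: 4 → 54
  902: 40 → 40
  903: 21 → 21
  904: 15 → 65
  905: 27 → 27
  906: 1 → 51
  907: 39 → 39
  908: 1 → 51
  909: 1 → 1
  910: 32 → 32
Record 909 has an error. The correct transformed value should be 51, not 1.

Step 1: Check each record against the rule
Step 2: Record 909 has hours = 1
Step 3: Since 1 < 18, the bonus should have been applied
Step 4: Correct value = 51, but claimed value = 1
Conclusion: Record 909 has the error.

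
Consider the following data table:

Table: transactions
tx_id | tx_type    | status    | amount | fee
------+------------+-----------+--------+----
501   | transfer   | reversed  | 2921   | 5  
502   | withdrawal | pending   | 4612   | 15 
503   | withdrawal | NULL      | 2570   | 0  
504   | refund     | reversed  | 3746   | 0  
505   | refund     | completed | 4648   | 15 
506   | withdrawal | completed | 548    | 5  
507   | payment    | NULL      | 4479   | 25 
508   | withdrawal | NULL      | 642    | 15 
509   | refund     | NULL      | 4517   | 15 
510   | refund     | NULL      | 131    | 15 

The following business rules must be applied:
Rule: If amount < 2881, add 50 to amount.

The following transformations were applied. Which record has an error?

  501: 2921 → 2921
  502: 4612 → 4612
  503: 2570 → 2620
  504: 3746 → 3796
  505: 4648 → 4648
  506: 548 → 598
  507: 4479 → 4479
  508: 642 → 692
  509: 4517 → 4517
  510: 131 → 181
Record 504 has an error. The correct transformed value should be 3746, not 3796.

Step 1: Check each record against the rule
Step 2: Record 504 has amount = 3746
Step 3: Since 3746 >= 2881, the bonus should not have been applied
Step 4: Correct value = 3746, but claimed value = 3796
Conclusion: Record 504 has the error.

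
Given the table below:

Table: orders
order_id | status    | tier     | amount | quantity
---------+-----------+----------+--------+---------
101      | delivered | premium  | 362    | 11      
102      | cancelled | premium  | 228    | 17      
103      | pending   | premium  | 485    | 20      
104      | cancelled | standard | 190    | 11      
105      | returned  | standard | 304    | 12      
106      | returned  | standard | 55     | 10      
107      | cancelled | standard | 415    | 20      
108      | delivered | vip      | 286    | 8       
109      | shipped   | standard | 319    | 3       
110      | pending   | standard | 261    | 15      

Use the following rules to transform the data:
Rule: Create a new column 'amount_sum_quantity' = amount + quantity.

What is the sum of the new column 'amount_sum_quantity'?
3032

Step 1: For each record, compute amount + quantity
Example calculations:
  362 + 11 = 373
  228 + 17 = 245
  485 + 20 = 505
  ...
Step 2: Sum all derived values
Step 3: Total = 3032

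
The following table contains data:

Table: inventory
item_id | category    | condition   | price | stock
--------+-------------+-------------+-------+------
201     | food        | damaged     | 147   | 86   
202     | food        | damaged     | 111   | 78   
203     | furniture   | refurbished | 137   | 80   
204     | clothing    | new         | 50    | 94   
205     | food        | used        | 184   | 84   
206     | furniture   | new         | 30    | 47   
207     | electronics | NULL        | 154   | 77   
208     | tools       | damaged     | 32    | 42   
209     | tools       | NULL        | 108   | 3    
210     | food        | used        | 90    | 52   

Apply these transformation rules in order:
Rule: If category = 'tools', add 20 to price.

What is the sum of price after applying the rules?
1083

Step 1: Count records where category = 'tools': 2
Step 2: Total bonus added: 2 × 20 = 40
Step 3: Original sum of price: 1043
Step 4: Final sum = 1043 + 40 = 1083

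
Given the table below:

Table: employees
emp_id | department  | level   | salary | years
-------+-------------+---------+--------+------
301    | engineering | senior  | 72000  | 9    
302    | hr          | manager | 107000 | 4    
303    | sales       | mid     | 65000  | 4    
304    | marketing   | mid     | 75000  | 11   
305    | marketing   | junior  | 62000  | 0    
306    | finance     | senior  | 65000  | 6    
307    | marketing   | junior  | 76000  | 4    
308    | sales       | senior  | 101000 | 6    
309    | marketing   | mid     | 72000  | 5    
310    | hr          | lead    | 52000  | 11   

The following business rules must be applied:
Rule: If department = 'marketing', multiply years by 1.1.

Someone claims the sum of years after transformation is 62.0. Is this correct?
Yes, the result is correct.

Step 1: Calculate the correct sum after transformation
Step 2: Apply multiplier 1.1 to records where department = 'marketing'
Step 3: Correct result = 62.0
Step 4: Claimed result = 62.0
Step 5: 62.0 = 62.0 ✓
Conclusion: The claimed result is correct.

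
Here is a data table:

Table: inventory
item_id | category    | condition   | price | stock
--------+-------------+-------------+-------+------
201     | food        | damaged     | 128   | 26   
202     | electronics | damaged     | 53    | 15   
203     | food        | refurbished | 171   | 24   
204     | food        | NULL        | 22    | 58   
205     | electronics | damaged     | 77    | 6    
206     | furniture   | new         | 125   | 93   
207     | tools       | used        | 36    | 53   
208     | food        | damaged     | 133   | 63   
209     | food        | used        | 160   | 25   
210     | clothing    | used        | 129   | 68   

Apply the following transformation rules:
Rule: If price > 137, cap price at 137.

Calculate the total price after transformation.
977

Step 1: 2 records have price > 137
Step 2: These records originally summed to 331
Step 3: After capping: 2 × 137 = 274
Step 4: Unaffected records sum: 703
Step 5: Final sum = 274 + 703 = 977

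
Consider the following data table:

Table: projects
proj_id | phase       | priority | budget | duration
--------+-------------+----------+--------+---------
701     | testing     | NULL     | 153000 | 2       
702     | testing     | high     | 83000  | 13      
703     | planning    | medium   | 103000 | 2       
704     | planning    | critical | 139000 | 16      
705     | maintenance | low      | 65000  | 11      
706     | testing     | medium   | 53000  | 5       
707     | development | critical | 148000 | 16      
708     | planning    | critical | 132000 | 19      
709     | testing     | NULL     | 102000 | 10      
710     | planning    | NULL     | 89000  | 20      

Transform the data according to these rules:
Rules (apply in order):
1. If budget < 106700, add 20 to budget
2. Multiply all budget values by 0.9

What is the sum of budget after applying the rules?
960408.0

Step 1: Apply Rule 1 - Add 20 to records with budget < 106700
  - 6 records affected: 495000 + (6 × 20) = 495120
  - Unaffected records: 572000
  - Sum after Rule 1: 1067120
Step 2: Apply Rule 2 - Multiply all by 0.9
  - 1067120 × 0.9 = 960408.0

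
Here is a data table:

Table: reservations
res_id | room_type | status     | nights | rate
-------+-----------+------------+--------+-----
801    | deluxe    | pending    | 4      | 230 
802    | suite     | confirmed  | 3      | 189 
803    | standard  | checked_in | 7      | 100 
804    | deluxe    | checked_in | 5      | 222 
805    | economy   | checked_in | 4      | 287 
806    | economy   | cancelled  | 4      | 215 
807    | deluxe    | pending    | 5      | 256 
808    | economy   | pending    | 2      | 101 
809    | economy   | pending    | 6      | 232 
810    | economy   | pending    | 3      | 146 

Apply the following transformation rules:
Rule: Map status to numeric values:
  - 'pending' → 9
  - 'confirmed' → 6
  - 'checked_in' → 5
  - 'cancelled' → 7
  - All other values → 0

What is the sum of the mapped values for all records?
73

Step 1: Apply mapping to each record
Step 2: Count by status:
  'pending': 5 records × 9 = 45
  'confirmed': 1 records × 6 = 6
  'checked_in': 3 records × 5 = 15
  'cancelled': 1 records × 7 = 7
Step 3: Sum all mapped values = 73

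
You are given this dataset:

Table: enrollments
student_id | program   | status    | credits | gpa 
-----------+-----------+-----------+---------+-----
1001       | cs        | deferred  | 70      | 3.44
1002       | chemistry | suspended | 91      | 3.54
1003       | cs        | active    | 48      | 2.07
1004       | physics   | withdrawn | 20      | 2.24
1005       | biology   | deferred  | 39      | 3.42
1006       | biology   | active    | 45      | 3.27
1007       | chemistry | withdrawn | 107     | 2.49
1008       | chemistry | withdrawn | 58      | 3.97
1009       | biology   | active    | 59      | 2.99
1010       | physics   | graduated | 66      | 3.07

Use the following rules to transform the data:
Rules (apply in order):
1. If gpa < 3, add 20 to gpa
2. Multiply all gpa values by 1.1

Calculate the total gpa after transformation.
121.55

Step 1: Apply Rule 1 - Add 20 to records with gpa < 3
  - 4 records affected: 9.79 + (4 × 20) = 89.79
  - Unaffected records: 20.71
  - Sum after Rule 1: 110.5
Step 2: Apply Rule 2 - Multiply all by 1.1
  - 110.5 × 1.1 = 121.55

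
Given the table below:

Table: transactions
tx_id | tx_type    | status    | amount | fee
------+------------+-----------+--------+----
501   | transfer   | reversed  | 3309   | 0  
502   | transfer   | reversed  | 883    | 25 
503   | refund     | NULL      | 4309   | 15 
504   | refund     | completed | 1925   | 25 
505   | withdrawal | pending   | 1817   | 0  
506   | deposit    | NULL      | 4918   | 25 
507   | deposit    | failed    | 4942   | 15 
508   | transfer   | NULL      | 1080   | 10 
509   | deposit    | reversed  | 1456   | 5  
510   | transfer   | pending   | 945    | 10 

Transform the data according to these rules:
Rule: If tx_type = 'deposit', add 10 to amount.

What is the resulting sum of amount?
25614

Step 1: Count records where tx_type = 'deposit': 3
Step 2: Total bonus added: 3 × 10 = 30
Step 3: Original sum of amount: 25584
Step 4: Final sum = 25584 + 30 = 25614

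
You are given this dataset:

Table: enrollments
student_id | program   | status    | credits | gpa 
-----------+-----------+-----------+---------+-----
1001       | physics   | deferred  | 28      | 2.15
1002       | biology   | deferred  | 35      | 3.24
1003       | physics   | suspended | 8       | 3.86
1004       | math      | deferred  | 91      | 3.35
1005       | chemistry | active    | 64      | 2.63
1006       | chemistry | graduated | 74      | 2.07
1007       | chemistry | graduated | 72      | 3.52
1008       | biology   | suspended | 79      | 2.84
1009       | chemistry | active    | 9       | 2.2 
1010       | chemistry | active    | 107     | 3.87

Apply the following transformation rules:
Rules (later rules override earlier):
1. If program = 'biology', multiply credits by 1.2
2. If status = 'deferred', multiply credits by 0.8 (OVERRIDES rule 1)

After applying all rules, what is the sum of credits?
552.0

Step 1: Rule 2 takes priority for records with status = 'deferred'
  - 3 records: 154 × 0.8 = 123.2
Step 2: Rule 1 applies to remaining records with program = 'biology'
  - 1 records: 79 × 1.2 = 94.8
Step 3: Other records unchanged: 334
Step 4: Final sum = 123.2 + 94.8 + 334 = 552.0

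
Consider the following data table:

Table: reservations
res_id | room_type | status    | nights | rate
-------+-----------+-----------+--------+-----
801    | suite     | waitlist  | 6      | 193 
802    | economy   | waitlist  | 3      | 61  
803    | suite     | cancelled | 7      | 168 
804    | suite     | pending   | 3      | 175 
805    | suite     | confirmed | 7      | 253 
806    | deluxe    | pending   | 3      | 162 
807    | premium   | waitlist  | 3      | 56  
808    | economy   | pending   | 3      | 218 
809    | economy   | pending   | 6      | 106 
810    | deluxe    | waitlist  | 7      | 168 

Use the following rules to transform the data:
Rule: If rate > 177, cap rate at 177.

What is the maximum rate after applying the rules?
177

Step 1: Original maximum rate = 253
Step 2: Apply cap at 177
Step 3: 3 records had rate > 177 and were capped
Step 4: Maximum after transformation = 177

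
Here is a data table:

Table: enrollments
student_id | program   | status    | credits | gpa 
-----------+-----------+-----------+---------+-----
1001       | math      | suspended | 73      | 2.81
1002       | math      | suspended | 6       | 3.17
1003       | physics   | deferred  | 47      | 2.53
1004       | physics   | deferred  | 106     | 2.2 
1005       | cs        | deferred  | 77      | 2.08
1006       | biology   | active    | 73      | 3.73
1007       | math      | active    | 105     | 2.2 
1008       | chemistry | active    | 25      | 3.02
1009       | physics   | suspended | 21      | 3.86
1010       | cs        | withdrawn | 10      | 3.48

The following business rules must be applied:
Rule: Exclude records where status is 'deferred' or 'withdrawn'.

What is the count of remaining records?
6

Step 1: Count records to exclude
  - 3 (deferred) + 1 (withdrawn) = 4 records
Step 2: Total records: 10
Step 3: Remaining = 10 - 4 = 6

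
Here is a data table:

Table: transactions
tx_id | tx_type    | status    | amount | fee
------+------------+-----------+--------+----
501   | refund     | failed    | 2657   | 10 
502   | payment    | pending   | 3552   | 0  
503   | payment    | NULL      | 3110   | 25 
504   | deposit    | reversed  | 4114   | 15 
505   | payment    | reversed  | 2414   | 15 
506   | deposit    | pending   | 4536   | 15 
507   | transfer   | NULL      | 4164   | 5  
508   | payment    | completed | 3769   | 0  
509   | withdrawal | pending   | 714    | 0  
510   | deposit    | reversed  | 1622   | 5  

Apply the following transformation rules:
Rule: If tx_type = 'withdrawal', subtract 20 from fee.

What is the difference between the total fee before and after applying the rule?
20

Step 1: Original sum of fee = 90
Step 2: 1 records have tx_type = 'withdrawal'
Step 3: Each affected record changes by -20
Step 4: Total change = 1 × -20 = -20
Step 5: New sum = 90 + -20 = 70
Step 6: Difference = |70 - 90| = 20
        (Sum decreased by 20)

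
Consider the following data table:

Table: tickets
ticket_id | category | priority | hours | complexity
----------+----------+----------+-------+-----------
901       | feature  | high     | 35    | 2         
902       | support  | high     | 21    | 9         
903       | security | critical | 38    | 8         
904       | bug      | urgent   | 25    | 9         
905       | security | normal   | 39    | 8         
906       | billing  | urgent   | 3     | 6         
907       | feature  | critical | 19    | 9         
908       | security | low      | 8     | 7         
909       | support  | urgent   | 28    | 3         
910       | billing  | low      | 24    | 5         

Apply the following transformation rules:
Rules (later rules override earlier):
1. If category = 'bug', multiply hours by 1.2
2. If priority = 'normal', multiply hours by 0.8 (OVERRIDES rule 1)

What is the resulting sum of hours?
237.2

Step 1: Rule 2 takes priority for records with priority = 'normal'
  - 1 records: 39 × 0.8 = 31.2
Step 2: Rule 1 applies to remaining records with category = 'bug'
  - 1 records: 25 × 1.2 = 30.0
Step 3: Other records unchanged: 176
Step 4: Final sum = 31.2 + 30.0 + 176 = 237.2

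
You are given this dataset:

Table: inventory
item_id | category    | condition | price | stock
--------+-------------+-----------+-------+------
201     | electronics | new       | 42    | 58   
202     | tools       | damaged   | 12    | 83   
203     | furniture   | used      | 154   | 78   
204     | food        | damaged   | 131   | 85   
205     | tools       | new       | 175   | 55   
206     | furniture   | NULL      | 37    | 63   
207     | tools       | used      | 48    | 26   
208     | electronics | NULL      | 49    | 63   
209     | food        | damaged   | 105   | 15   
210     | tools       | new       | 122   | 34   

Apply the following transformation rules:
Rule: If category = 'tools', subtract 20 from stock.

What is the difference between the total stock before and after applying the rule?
80

Step 1: Original sum of stock = 560
Step 2: 4 records have category = 'tools'
Step 3: Each affected record changes by -20
Step 4: Total change = 4 × -20 = -80
Step 5: New sum = 560 + -80 = 480
Step 6: Difference = |480 - 560| = 80
        (Sum decreased by 80)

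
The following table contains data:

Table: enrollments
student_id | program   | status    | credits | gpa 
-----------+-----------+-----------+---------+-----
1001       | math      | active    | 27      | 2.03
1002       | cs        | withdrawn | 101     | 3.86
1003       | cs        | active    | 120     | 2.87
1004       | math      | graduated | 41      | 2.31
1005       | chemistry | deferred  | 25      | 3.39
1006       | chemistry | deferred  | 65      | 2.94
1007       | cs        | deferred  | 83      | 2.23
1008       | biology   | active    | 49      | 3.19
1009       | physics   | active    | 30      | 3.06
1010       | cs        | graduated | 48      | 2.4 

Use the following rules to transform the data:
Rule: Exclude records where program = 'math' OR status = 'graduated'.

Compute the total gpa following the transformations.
21.54

Step 1: Find records where program = 'math' OR status = 'graduated'
Step 2: 3 records match, summing to 6.74
Step 3: Original sum: 28.28
Step 4: Remaining sum = 28.28 - 6.74 = 21.54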